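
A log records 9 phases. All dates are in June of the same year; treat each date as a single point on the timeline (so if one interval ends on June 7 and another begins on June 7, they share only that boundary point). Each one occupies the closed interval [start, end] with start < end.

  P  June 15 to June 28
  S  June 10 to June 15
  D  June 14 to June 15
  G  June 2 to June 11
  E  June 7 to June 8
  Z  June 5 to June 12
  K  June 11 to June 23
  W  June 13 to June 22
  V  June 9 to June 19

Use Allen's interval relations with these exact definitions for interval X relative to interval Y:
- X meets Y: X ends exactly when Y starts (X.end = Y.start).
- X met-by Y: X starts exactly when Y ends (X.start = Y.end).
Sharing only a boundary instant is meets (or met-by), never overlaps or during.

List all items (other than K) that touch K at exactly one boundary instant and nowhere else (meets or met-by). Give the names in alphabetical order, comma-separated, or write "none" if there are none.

G

Target K = [June 11, June 23].
D [June 14, June 15] → during → no.
E [June 7, June 8] → before → no.
G [June 2, June 11] → meets → yes.
P [June 15, June 28] → overlapped-by → no.
S [June 10, June 15] → overlaps → no.
V [June 9, June 19] → overlaps → no.
W [June 13, June 22] → during → no.
Z [June 5, June 12] → overlaps → no.
Result: G.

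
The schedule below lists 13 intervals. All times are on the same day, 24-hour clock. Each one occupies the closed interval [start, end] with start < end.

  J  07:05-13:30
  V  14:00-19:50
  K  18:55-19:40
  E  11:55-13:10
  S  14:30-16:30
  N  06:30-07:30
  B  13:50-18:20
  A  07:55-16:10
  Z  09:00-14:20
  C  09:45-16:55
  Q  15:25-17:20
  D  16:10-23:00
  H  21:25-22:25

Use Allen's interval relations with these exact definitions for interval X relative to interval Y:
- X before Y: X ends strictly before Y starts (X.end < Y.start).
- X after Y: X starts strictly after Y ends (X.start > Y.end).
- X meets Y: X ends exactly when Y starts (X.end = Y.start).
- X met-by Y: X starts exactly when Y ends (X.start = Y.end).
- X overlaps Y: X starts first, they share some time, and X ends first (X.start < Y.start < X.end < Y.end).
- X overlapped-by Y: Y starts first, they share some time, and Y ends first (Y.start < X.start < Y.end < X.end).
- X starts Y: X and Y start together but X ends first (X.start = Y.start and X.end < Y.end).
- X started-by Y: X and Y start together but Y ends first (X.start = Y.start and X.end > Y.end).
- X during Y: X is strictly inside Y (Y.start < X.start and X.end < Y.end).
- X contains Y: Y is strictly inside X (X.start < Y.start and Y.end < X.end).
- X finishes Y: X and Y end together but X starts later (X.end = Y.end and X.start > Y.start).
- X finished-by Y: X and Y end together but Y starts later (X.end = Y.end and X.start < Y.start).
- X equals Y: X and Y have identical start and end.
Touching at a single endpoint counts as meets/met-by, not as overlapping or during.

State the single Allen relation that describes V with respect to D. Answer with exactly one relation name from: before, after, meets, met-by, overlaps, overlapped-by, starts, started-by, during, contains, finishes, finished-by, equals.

V = [14:00, 19:50]; D = [16:10, 23:00].
Compare endpoints: V.start < D.start, V.start < D.end, V.end > D.start, V.end < D.end.
That pattern is 'overlaps'.

overlaps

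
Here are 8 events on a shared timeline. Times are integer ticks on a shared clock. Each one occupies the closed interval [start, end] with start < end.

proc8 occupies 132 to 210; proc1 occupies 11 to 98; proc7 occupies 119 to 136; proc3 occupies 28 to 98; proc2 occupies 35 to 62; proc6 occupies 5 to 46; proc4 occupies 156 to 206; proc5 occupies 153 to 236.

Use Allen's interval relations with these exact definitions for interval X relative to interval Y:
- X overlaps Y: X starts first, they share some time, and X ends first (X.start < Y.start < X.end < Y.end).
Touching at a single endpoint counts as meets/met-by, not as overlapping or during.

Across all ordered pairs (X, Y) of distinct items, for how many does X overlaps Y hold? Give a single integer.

5

Checking all 56 ordered pairs for relation 'overlaps'; matching pairs in alphabetical order:
(proc6, proc1): proc6 overlaps proc1 ✓
(proc6, proc2): proc6 overlaps proc2 ✓
(proc6, proc3): proc6 overlaps proc3 ✓
(proc7, proc8): proc7 overlaps proc8 ✓
(proc8, proc5): proc8 overlaps proc5 ✓
Count: 5.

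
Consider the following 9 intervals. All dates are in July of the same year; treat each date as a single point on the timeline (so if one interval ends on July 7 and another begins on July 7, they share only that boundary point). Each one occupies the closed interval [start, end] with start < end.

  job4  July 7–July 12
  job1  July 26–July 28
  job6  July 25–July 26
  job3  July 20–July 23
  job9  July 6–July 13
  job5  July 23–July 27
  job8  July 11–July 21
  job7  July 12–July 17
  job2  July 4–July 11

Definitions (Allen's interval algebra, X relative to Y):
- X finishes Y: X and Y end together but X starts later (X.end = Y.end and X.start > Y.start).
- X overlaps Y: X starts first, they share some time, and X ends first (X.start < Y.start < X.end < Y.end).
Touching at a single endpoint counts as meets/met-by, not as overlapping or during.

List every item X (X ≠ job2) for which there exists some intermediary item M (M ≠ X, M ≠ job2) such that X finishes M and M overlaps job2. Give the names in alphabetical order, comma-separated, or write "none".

none

Target job2 = [July 4, July 11].
Intermediaries M with M overlaps job2: none.
Union: none.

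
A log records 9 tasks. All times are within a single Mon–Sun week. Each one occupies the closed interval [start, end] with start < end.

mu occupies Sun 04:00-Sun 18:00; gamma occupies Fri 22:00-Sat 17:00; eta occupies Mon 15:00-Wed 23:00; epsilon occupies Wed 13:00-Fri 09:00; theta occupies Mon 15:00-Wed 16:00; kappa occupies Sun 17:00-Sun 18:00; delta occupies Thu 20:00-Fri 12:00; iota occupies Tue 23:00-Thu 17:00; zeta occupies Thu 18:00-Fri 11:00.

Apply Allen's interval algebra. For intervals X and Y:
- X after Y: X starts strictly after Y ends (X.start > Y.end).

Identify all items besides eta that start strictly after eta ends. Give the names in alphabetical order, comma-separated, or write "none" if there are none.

Target eta = [Mon 15:00, Wed 23:00].
delta [Thu 20:00, Fri 12:00] → after → yes.
epsilon [Wed 13:00, Fri 09:00] → overlapped-by → no.
gamma [Fri 22:00, Sat 17:00] → after → yes.
iota [Tue 23:00, Thu 17:00] → overlapped-by → no.
kappa [Sun 17:00, Sun 18:00] → after → yes.
mu [Sun 04:00, Sun 18:00] → after → yes.
theta [Mon 15:00, Wed 16:00] → starts → no.
zeta [Thu 18:00, Fri 11:00] → after → yes.
Result: delta, gamma, kappa, mu, zeta.

delta, gamma, kappa, mu, zeta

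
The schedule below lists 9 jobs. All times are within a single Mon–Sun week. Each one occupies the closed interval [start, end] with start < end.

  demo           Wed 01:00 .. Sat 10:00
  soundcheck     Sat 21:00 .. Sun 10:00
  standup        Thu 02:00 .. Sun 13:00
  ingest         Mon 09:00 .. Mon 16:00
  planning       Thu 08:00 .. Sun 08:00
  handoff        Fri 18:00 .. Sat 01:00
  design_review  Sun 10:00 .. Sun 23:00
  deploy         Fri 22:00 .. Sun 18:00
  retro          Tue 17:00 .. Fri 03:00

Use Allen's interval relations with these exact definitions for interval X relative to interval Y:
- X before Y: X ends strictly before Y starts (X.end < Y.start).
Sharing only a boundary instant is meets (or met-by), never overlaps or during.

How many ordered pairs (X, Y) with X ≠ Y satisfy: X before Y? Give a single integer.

17

Checking all 72 ordered pairs for relation 'before'; matching pairs in alphabetical order:
(demo, design_review): demo before design_review ✓
(demo, soundcheck): demo before soundcheck ✓
(handoff, design_review): handoff before design_review ✓
(handoff, soundcheck): handoff before soundcheck ✓
(ingest, demo): ingest before demo ✓
(ingest, deploy): ingest before deploy ✓
(ingest, design_review): ingest before design_review ✓
(ingest, handoff): ingest before handoff ✓
(ingest, planning): ingest before planning ✓
(ingest, retro): ingest before retro ✓
(ingest, soundcheck): ingest before soundcheck ✓
(ingest, standup): ingest before standup ✓
(planning, design_review): planning before design_review ✓
(retro, deploy): retro before deploy ✓
(retro, design_review): retro before design_review ✓
(retro, handoff): retro before handoff ✓
(retro, soundcheck): retro before soundcheck ✓
Count: 17.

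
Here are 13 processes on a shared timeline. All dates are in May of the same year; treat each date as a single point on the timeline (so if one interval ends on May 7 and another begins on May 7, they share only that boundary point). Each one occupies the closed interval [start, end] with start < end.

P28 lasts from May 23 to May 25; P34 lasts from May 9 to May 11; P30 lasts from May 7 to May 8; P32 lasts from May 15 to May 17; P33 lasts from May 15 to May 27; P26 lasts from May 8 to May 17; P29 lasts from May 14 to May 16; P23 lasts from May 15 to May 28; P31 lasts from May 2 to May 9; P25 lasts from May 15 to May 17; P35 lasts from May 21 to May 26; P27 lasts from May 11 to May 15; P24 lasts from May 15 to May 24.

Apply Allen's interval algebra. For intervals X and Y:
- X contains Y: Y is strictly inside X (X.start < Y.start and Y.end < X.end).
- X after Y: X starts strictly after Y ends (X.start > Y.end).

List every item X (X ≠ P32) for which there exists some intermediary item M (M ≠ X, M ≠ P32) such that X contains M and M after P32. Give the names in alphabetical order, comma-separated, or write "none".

P23, P33, P35

Target P32 = [May 15, May 17].
Intermediaries M with M after P32: P28, P35.
Via P28 — items with X contains P28: P23, P33, P35.
Via P35 — items with X contains P35: P23, P33.
Union: P23, P33, P35.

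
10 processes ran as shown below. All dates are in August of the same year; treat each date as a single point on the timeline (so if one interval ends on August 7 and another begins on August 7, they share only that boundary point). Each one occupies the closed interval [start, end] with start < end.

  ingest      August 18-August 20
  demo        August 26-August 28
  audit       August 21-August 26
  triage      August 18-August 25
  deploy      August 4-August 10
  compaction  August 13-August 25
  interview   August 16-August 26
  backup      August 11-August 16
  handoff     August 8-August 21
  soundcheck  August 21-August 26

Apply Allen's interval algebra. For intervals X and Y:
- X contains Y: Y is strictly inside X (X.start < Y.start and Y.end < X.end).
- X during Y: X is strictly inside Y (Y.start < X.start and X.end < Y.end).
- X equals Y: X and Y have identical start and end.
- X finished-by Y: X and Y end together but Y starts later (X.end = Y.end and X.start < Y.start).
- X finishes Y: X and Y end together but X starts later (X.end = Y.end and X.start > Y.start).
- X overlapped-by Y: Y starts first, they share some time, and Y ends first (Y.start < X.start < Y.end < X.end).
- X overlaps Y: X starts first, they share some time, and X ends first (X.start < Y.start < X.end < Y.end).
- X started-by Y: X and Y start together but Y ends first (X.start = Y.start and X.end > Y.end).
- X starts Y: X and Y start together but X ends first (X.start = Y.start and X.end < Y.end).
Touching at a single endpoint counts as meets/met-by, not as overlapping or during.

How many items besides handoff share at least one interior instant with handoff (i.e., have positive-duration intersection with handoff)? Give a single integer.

Target handoff = [August 8, August 21].
audit [August 21, August 26] → met-by → no.
backup [August 11, August 16] → during → counts.
compaction [August 13, August 25] → overlapped-by → counts.
demo [August 26, August 28] → after → no.
deploy [August 4, August 10] → overlaps → counts.
ingest [August 18, August 20] → during → counts.
interview [August 16, August 26] → overlapped-by → counts.
soundcheck [August 21, August 26] → met-by → no.
triage [August 18, August 25] → overlapped-by → counts.
Total: 6.

6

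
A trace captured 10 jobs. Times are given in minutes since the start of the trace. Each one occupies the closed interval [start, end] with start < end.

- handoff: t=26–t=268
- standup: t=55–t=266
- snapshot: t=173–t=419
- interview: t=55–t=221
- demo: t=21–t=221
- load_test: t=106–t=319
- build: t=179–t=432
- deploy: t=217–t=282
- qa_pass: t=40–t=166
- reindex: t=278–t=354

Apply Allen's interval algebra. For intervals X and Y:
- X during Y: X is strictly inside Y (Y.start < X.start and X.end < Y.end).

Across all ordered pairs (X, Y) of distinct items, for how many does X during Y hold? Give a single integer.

Checking all 90 ordered pairs for relation 'during'; matching pairs in alphabetical order:
(deploy, build): deploy during build ✓
(deploy, load_test): deploy during load_test ✓
(deploy, snapshot): deploy during snapshot ✓
(interview, handoff): interview during handoff ✓
(qa_pass, demo): qa_pass during demo ✓
(qa_pass, handoff): qa_pass during handoff ✓
(reindex, build): reindex during build ✓
(reindex, snapshot): reindex during snapshot ✓
(standup, handoff): standup during handoff ✓
Count: 9.

9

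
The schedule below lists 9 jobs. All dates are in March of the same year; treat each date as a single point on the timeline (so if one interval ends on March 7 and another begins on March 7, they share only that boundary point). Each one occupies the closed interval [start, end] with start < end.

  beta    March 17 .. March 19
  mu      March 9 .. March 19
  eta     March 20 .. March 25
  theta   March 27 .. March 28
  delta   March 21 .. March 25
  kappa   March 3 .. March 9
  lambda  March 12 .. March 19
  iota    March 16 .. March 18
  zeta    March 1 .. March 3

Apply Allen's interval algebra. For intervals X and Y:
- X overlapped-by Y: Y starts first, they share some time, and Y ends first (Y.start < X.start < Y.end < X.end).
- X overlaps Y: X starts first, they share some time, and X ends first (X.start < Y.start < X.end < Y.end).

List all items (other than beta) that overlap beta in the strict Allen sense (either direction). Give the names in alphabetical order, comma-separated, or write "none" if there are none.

Target beta = [March 17, March 19].
delta [March 21, March 25] → after → no.
eta [March 20, March 25] → after → no.
iota [March 16, March 18] → overlaps → yes.
kappa [March 3, March 9] → before → no.
lambda [March 12, March 19] → finished-by → no.
mu [March 9, March 19] → finished-by → no.
theta [March 27, March 28] → after → no.
zeta [March 1, March 3] → before → no.
Result: iota.

iota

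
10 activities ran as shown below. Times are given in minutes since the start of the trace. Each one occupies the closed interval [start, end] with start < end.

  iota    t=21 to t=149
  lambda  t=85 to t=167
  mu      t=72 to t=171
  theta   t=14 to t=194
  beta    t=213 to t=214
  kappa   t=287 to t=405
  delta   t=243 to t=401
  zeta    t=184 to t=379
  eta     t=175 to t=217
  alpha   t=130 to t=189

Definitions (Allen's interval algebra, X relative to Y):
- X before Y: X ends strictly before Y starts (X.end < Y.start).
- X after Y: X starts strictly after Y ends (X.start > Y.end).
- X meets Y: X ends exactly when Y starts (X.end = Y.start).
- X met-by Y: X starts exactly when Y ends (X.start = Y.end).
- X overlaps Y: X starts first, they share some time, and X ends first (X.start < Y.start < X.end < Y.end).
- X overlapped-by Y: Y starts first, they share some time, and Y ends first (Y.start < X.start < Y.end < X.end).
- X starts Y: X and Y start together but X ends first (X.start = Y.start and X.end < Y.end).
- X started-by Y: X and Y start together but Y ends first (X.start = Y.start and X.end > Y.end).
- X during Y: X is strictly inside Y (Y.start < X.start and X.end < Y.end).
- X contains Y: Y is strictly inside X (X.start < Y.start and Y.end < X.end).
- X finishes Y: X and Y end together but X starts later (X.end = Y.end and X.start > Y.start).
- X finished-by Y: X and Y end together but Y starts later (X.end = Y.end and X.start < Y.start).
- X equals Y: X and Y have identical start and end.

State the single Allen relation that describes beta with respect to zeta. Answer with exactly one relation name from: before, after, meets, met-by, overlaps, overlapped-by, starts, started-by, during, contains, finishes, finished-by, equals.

during

beta = [t=213, t=214]; zeta = [t=184, t=379].
Compare endpoints: beta.start > zeta.start, beta.start < zeta.end, beta.end > zeta.start, beta.end < zeta.end.
That pattern is 'during'.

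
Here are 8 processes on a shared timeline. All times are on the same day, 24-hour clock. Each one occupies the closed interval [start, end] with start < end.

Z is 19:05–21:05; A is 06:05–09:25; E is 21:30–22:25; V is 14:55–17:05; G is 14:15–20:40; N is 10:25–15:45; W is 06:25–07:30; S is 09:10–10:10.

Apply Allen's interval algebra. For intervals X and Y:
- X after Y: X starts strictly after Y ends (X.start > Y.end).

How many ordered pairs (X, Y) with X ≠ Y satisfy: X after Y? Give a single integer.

22

Checking all 56 ordered pairs for relation 'after'; matching pairs in alphabetical order:
(E, A): E after A ✓
(E, G): E after G ✓
(E, N): E after N ✓
(E, S): E after S ✓
(E, V): E after V ✓
(E, W): E after W ✓
(E, Z): E after Z ✓
(G, A): G after A ✓
(G, S): G after S ✓
(G, W): G after W ✓
(N, A): N after A ✓
(N, S): N after S ✓
(N, W): N after W ✓
(S, W): S after W ✓
(V, A): V after A ✓
(V, S): V after S ✓
(V, W): V after W ✓
(Z, A): Z after A ✓
(Z, N): Z after N ✓
(Z, S): Z after S ✓
(Z, V): Z after V ✓
(Z, W): Z after W ✓
Count: 22.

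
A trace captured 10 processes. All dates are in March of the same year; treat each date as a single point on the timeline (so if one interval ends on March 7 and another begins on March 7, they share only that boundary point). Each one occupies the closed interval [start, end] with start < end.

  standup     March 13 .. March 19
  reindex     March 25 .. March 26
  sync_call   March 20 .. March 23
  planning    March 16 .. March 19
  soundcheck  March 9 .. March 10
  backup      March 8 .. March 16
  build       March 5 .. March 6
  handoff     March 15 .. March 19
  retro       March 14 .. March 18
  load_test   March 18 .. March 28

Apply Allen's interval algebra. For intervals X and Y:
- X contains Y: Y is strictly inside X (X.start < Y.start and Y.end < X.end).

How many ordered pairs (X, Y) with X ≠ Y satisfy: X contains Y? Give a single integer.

4

Checking all 90 ordered pairs for relation 'contains'; matching pairs in alphabetical order:
(backup, soundcheck): backup contains soundcheck ✓
(load_test, reindex): load_test contains reindex ✓
(load_test, sync_call): load_test contains sync_call ✓
(standup, retro): standup contains retro ✓
Count: 4.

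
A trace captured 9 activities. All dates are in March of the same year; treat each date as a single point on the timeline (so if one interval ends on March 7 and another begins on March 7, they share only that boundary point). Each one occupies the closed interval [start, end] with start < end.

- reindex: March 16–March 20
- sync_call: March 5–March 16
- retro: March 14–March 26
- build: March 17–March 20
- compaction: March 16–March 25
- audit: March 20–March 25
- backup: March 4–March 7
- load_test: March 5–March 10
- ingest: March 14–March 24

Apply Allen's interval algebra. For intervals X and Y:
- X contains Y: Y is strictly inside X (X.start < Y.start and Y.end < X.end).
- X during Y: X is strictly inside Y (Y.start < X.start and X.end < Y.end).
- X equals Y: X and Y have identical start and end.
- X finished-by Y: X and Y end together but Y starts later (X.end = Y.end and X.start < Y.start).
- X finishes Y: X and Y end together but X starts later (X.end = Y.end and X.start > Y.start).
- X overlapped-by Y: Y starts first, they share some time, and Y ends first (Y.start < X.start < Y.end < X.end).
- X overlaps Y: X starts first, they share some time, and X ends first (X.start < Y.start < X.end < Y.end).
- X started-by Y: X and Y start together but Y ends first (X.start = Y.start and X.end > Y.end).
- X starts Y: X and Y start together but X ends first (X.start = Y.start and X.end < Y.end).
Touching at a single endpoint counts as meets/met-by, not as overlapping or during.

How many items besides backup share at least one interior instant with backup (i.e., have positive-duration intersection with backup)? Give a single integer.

2

Target backup = [March 4, March 7].
audit [March 20, March 25] → after → no.
build [March 17, March 20] → after → no.
compaction [March 16, March 25] → after → no.
ingest [March 14, March 24] → after → no.
load_test [March 5, March 10] → overlapped-by → counts.
reindex [March 16, March 20] → after → no.
retro [March 14, March 26] → after → no.
sync_call [March 5, March 16] → overlapped-by → counts.
Total: 2.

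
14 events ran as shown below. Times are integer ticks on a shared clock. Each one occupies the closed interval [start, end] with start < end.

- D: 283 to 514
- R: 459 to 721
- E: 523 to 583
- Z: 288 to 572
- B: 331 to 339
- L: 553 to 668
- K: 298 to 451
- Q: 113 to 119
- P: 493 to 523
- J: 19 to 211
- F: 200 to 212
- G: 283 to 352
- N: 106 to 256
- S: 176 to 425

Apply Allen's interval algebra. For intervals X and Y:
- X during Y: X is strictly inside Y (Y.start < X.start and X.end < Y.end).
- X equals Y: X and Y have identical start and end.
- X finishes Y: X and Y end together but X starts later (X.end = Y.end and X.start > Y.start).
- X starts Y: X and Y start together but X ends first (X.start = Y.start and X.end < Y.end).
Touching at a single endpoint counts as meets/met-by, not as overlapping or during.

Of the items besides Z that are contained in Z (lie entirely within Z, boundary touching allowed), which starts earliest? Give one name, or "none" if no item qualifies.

Target Z = [288, 572].
B [331, 339] → during → candidate.
D [283, 514] → overlaps → excluded.
E [523, 583] → overlapped-by → excluded.
F [200, 212] → before → excluded.
G [283, 352] → overlaps → excluded.
J [19, 211] → before → excluded.
K [298, 451] → during → candidate.
L [553, 668] → overlapped-by → excluded.
N [106, 256] → before → excluded.
P [493, 523] → during → candidate.
Q [113, 119] → before → excluded.
R [459, 721] → overlapped-by → excluded.
S [176, 425] → overlaps → excluded.
Among candidates, earliest start is 298 → K.

K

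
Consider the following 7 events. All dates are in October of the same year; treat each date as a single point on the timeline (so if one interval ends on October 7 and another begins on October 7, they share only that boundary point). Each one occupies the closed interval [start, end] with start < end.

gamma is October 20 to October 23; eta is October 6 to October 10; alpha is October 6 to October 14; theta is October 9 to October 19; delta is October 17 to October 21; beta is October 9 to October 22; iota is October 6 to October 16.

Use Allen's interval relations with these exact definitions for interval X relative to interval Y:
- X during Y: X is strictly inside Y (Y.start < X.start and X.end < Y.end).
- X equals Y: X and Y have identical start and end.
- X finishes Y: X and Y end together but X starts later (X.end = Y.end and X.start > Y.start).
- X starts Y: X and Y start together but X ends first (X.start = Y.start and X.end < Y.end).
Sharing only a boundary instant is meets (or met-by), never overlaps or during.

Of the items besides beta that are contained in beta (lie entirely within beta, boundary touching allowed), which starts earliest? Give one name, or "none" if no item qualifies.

theta

Target beta = [October 9, October 22].
alpha [October 6, October 14] → overlaps → excluded.
delta [October 17, October 21] → during → candidate.
eta [October 6, October 10] → overlaps → excluded.
gamma [October 20, October 23] → overlapped-by → excluded.
iota [October 6, October 16] → overlaps → excluded.
theta [October 9, October 19] → starts → candidate.
Among candidates, earliest start is October 9 → theta.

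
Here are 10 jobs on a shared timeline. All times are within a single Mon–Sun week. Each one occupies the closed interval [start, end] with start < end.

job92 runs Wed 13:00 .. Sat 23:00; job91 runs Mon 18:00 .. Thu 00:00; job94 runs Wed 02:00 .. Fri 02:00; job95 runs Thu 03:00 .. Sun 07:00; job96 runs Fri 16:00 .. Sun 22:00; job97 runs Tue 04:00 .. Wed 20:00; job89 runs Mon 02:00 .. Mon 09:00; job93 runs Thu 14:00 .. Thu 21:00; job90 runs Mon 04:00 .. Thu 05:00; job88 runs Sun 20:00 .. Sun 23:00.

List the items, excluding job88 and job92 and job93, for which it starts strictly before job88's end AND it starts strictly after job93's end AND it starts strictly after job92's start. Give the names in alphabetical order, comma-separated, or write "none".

job96

Conditions: its start is strictly before job88's end (X.start < Sun 23:00) AND its start is strictly after job93's end (X.start > Thu 21:00) AND its start is strictly after job92's start (X.start > Wed 13:00).
job89: start Mon 02:00 < Sun 23:00? ✓; start Mon 02:00 > Thu 21:00? ✗; start Mon 02:00 > Wed 13:00? ✗ → no.
job90: start Mon 04:00 < Sun 23:00? ✓; start Mon 04:00 > Thu 21:00? ✗; start Mon 04:00 > Wed 13:00? ✗ → no.
job91: start Mon 18:00 < Sun 23:00? ✓; start Mon 18:00 > Thu 21:00? ✗; start Mon 18:00 > Wed 13:00? ✗ → no.
job94: start Wed 02:00 < Sun 23:00? ✓; start Wed 02:00 > Thu 21:00? ✗; start Wed 02:00 > Wed 13:00? ✗ → no.
job95: start Thu 03:00 < Sun 23:00? ✓; start Thu 03:00 > Thu 21:00? ✗; start Thu 03:00 > Wed 13:00? ✓ → no.
job96: start Fri 16:00 < Sun 23:00? ✓; start Fri 16:00 > Thu 21:00? ✓; start Fri 16:00 > Wed 13:00? ✓ → yes.
job97: start Tue 04:00 < Sun 23:00? ✓; start Tue 04:00 > Thu 21:00? ✗; start Tue 04:00 > Wed 13:00? ✗ → no.
Result: job96.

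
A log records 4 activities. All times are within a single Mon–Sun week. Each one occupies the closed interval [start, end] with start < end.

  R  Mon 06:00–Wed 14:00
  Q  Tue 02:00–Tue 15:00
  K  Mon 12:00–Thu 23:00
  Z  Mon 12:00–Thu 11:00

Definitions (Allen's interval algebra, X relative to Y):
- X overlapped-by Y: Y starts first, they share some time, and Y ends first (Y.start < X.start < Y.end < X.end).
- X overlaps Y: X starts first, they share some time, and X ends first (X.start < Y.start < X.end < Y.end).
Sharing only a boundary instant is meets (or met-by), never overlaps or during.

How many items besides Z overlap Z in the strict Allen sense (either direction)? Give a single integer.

1

Target Z = [Mon 12:00, Thu 11:00].
K [Mon 12:00, Thu 23:00] → started-by → no.
Q [Tue 02:00, Tue 15:00] → during → no.
R [Mon 06:00, Wed 14:00] → overlaps → counts.
Total: 1.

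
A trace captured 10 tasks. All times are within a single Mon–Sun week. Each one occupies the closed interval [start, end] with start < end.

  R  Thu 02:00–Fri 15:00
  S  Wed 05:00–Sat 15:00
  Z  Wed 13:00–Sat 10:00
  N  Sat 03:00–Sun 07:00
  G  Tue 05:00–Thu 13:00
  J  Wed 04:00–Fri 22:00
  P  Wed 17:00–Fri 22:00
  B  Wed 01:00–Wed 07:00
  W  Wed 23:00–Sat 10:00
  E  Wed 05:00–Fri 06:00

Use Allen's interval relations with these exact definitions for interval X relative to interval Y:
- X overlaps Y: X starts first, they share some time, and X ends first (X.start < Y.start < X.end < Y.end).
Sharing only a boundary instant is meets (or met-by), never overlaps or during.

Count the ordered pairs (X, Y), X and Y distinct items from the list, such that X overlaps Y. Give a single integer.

21

Checking all 90 ordered pairs for relation 'overlaps'; matching pairs in alphabetical order:
(B, E): B overlaps E ✓
(B, J): B overlaps J ✓
(B, S): B overlaps S ✓
(E, P): E overlaps P ✓
(E, R): E overlaps R ✓
(E, W): E overlaps W ✓
(E, Z): E overlaps Z ✓
(G, E): G overlaps E ✓
(G, J): G overlaps J ✓
(G, P): G overlaps P ✓
(G, R): G overlaps R ✓
(G, S): G overlaps S ✓
(G, W): G overlaps W ✓
(G, Z): G overlaps Z ✓
(J, S): J overlaps S ✓
(J, W): J overlaps W ✓
(J, Z): J overlaps Z ✓
(P, W): P overlaps W ✓
(S, N): S overlaps N ✓
(W, N): W overlaps N ✓
(Z, N): Z overlaps N ✓
Count: 21.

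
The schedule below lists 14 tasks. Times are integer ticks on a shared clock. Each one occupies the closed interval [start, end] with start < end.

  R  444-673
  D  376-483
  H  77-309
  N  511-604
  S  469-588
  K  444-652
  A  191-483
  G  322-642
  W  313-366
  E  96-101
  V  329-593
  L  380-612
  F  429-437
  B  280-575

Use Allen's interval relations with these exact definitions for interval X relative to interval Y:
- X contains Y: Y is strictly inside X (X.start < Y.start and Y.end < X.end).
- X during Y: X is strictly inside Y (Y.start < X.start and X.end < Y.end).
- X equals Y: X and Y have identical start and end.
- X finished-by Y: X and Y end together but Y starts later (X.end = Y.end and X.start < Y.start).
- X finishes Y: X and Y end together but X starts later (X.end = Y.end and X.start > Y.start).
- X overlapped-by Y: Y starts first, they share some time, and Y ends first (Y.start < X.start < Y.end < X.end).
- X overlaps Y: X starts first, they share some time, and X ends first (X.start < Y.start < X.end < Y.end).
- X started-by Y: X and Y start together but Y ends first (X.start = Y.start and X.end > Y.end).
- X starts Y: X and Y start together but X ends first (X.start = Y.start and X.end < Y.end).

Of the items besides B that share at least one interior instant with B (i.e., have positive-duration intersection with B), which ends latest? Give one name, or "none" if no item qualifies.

Target B = [280, 575].
A [191, 483] → overlaps → candidate.
D [376, 483] → during → candidate.
E [96, 101] → before → excluded.
F [429, 437] → during → candidate.
G [322, 642] → overlapped-by → candidate.
H [77, 309] → overlaps → candidate.
K [444, 652] → overlapped-by → candidate.
L [380, 612] → overlapped-by → candidate.
N [511, 604] → overlapped-by → candidate.
R [444, 673] → overlapped-by → candidate.
S [469, 588] → overlapped-by → candidate.
V [329, 593] → overlapped-by → candidate.
W [313, 366] → during → candidate.
Among candidates, latest end is 673 → R.

R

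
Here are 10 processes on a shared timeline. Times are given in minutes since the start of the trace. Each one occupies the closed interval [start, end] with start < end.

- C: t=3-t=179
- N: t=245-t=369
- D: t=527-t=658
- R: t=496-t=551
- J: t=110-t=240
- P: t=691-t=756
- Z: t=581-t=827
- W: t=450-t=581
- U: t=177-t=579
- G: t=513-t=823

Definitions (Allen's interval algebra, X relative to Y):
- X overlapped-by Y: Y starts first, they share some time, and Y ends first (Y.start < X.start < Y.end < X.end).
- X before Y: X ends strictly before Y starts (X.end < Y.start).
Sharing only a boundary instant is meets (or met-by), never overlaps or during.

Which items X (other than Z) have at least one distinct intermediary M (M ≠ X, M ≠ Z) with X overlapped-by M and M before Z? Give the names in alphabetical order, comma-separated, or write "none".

Target Z = [t=581, t=827].
Intermediaries M with M before Z: C, J, N, R, U.
Via C — items with X overlapped-by C: J, U.
Via J — items with X overlapped-by J: U.
Via N — items with X overlapped-by N: none.
Via R — items with X overlapped-by R: D, G.
Via U — items with X overlapped-by U: D, G, W.
Union: D, G, J, U, W.

D, G, J, U, W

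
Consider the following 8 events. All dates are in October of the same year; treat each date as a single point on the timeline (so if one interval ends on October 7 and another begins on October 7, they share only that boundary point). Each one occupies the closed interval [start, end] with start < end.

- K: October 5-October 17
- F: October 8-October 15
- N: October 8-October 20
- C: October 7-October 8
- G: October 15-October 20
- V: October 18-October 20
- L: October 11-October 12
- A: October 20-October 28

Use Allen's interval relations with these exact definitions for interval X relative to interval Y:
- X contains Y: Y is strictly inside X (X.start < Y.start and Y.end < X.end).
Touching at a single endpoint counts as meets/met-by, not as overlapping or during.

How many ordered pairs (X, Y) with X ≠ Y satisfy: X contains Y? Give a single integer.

5

Checking all 56 ordered pairs for relation 'contains'; matching pairs in alphabetical order:
(F, L): F contains L ✓
(K, C): K contains C ✓
(K, F): K contains F ✓
(K, L): K contains L ✓
(N, L): N contains L ✓
Count: 5.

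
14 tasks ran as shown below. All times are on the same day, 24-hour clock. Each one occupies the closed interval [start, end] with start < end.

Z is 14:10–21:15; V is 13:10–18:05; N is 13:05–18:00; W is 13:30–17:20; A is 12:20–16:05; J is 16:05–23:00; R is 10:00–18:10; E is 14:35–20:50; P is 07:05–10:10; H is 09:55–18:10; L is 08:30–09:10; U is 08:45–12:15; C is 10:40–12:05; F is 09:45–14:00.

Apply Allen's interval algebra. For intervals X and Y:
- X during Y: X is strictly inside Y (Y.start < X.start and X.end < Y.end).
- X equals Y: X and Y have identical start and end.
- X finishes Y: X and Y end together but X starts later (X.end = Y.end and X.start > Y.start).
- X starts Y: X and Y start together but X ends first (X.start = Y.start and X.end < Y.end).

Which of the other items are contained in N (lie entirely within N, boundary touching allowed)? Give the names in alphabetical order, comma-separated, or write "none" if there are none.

Target N = [13:05, 18:00].
A [12:20, 16:05] → overlaps → no.
C [10:40, 12:05] → before → no.
E [14:35, 20:50] → overlapped-by → no.
F [09:45, 14:00] → overlaps → no.
H [09:55, 18:10] → contains → no.
J [16:05, 23:00] → overlapped-by → no.
L [08:30, 09:10] → before → no.
P [07:05, 10:10] → before → no.
R [10:00, 18:10] → contains → no.
U [08:45, 12:15] → before → no.
V [13:10, 18:05] → overlapped-by → no.
W [13:30, 17:20] → during → yes.
Z [14:10, 21:15] → overlapped-by → no.
Result: W.

W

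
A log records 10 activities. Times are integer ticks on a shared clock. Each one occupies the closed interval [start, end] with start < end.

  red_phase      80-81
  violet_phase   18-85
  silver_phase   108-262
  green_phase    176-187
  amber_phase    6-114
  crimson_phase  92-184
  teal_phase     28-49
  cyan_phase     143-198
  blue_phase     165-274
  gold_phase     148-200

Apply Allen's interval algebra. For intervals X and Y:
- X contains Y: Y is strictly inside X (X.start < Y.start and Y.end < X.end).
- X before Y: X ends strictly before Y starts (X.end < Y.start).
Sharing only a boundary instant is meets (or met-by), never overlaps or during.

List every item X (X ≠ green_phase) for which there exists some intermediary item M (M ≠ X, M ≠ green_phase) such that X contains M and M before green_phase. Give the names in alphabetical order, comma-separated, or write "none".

Target green_phase = [176, 187].
Intermediaries M with M before green_phase: amber_phase, red_phase, teal_phase, violet_phase.
Via amber_phase — items with X contains amber_phase: none.
Via red_phase — items with X contains red_phase: amber_phase, violet_phase.
Via teal_phase — items with X contains teal_phase: amber_phase, violet_phase.
Via violet_phase — items with X contains violet_phase: amber_phase.
Union: amber_phase, violet_phase.

amber_phase, violet_phase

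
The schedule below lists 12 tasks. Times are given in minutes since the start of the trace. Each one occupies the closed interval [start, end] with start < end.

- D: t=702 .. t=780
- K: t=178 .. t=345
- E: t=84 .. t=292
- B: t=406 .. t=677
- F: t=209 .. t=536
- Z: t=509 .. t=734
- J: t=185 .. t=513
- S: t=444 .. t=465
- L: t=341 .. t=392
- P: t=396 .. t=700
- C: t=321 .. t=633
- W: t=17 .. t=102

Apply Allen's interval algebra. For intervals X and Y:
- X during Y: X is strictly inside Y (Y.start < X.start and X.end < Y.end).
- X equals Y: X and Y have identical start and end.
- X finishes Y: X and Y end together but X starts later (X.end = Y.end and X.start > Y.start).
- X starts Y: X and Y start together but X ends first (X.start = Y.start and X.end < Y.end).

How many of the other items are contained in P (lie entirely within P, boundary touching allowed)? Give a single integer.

2

Target P = [t=396, t=700].
B [t=406, t=677] → during → counts.
C [t=321, t=633] → overlaps → no.
D [t=702, t=780] → after → no.
E [t=84, t=292] → before → no.
F [t=209, t=536] → overlaps → no.
J [t=185, t=513] → overlaps → no.
K [t=178, t=345] → before → no.
L [t=341, t=392] → before → no.
S [t=444, t=465] → during → counts.
W [t=17, t=102] → before → no.
Z [t=509, t=734] → overlapped-by → no.
Total: 2.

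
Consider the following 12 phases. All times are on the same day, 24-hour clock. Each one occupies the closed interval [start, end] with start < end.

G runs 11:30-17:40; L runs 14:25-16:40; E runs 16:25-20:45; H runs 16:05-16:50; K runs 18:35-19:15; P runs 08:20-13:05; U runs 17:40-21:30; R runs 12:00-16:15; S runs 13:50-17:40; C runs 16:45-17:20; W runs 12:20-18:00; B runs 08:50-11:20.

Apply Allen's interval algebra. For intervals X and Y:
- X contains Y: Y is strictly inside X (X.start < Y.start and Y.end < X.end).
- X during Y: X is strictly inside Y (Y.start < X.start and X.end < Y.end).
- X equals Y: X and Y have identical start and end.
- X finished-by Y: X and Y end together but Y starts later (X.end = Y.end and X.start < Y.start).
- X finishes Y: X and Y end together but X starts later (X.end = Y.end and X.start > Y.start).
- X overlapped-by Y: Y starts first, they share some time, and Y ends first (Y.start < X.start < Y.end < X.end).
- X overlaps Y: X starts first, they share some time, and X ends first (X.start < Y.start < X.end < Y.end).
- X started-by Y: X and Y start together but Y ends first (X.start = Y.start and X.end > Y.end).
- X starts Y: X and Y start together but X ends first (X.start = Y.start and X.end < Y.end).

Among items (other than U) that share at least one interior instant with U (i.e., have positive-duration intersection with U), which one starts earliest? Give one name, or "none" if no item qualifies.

Target U = [17:40, 21:30].
B [08:50, 11:20] → before → excluded.
C [16:45, 17:20] → before → excluded.
E [16:25, 20:45] → overlaps → candidate.
G [11:30, 17:40] → meets → excluded.
H [16:05, 16:50] → before → excluded.
K [18:35, 19:15] → during → candidate.
L [14:25, 16:40] → before → excluded.
P [08:20, 13:05] → before → excluded.
R [12:00, 16:15] → before → excluded.
S [13:50, 17:40] → meets → excluded.
W [12:20, 18:00] → overlaps → candidate.
Among candidates, earliest start is 12:20 → W.

W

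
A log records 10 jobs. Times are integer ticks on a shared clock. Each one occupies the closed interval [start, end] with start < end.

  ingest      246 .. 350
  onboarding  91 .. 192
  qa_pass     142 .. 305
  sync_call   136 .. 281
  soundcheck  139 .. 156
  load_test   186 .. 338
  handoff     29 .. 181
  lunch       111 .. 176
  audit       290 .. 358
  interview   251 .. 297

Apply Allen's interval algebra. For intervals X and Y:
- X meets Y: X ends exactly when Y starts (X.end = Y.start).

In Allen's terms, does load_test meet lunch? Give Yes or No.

load_test = [186, 338], lunch = [111, 176].
Actual relation of load_test to lunch: after.
Asked whether 'meets' holds → No.

No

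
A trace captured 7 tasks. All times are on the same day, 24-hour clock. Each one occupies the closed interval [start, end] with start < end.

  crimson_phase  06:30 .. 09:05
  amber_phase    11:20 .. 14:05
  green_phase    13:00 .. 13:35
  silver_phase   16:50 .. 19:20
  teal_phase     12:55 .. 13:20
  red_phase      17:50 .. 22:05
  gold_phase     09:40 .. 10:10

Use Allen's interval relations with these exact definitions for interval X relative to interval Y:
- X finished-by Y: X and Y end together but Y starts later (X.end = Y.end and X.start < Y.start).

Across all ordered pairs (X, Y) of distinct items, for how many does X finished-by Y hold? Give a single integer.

Checking all 42 ordered pairs for relation 'finished-by'; matching pairs in alphabetical order:
No pair satisfies it.
Count: 0.

0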